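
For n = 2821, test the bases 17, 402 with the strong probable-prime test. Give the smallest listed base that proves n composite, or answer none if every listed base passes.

n − 1 = 2820 = 2^2 · 705, so s = 2 and d = 705.
Base 17: x_0 = 17^705 mod 2821 = 2820. x_0 = 2820 ≡ −1, so 17 is not a witness.
Base 402: x_0 = 402^705 mod 2821 = 2820. x_0 = 2820 ≡ −1, so 402 is not a witness.
No listed base is a witness for 2821.

none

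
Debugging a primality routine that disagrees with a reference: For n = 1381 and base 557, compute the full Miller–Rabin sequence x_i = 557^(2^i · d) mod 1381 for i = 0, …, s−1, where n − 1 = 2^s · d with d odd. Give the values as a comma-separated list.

n − 1 = 1380 = 2^2 · 345, so s = 2 and d = 345.
x_0 = 557^345 mod 1381 = 1.
x_1 = 1^2 mod 1381 = 1.

1, 1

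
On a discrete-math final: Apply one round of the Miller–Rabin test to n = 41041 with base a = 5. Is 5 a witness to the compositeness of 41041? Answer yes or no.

yes

n − 1 = 41040 = 2^4 · 2565, so s = 4 and d = 2565.
Repeated squaring mod 41041: 5^1 ≡ 5, 5^2 ≡ 25, 5^4 ≡ 625, 5^8 ≡ 21256, 5^16 ≡ 38208, 5^32 ≡ 22894, 5^64 ≡ 625, 5^128 ≡ 21256, 5^256 ≡ 38208, 5^512 ≡ 22894, 5^1024 ≡ 625, 5^2048 ≡ 21256.
2565 = 2048 + 512 + 4 + 1, so 5^2565 ≡ 21256·22894·625·5 ≡ 38303 (mod 41041).
x_0 = 5^2565 mod 41041 = 38303.
x_0 is neither 1 nor 41040, so continue squaring.
x_1 = 38303^2 mod 41041 = 27182.
x_2 = 27182^2 mod 41041 = 1.
x_2 = 1 but x_1 ≠ ±1, a nontrivial square root of 1 — 5 is a witness and 41041 is composite.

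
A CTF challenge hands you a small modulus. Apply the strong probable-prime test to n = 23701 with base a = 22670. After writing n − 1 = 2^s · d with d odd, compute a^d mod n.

n − 1 = 23700 = 2^2 · 5925, so s = 2 and d = 5925.
22670^5925 mod 23701 = 18133.

18133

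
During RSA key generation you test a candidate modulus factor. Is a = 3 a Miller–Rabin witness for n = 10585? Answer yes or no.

n − 1 = 10584 = 2^3 · 1323, so s = 3 and d = 1323.
x_0 = 3^1323 mod 10585 = 8422.
x_0 is neither 1 nor 10584, so continue squaring.
x_1 = 8422^2 mod 10585 = 10584.
x_1 ≡ −1, so 3 is not a witness.

no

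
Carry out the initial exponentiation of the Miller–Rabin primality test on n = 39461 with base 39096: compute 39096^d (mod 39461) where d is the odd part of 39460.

n − 1 = 39460 = 2^2 · 9865, so s = 2 and d = 9865.
39096^9865 mod 39461 = 1.

1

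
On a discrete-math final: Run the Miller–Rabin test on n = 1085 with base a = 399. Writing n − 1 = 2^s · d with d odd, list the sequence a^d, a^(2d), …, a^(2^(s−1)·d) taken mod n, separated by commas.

n − 1 = 1084 = 2^2 · 271, so s = 2 and d = 271.
x_0 = 399^271 mod 1085 = 399.
x_1 = 399^2 mod 1085 = 791.

399, 791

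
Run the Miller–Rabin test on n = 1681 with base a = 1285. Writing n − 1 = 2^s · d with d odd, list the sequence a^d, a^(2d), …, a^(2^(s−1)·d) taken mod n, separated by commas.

n − 1 = 1680 = 2^4 · 105, so s = 4 and d = 105.
x_0 = 1285^105 mod 1681 = 1121.
x_1 = 1121^2 mod 1681 = 934.
x_2 = 934^2 mod 1681 = 1598.
x_3 = 1598^2 mod 1681 = 165.

1121, 934, 1598, 165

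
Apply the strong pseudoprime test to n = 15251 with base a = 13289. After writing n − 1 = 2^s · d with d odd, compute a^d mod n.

1

n − 1 = 15250 = 2^1 · 7625, so s = 1 and d = 7625.
Repeated squaring mod 15251: 13289^1 ≡ 13289, 13289^2 ≡ 6192, 13289^4 ≡ 15101, 13289^8 ≡ 7249, 13289^16 ≡ 8306, 13289^32 ≡ 9363, 13289^64 ≡ 3021, 13289^128 ≡ 6343, 13289^256 ≡ 1511, 13289^512 ≡ 10722, 13289^1024 ≡ 14497, 13289^2048 ≡ 4229, 13289^4096 ≡ 10269.
7625 = 4096 + 2048 + 1024 + 256 + 128 + 64 + 8 + 1, so 13289^7625 ≡ 10269·4229·14497·1511·6343·3021·7249·13289 ≡ 1 (mod 15251).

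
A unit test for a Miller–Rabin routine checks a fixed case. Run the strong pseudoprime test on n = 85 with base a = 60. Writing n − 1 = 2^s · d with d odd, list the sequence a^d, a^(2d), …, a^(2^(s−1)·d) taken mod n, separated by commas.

n − 1 = 84 = 2^2 · 21, so s = 2 and d = 21.
x_0 = 60^21 mod 85 = 25.
x_1 = 25^2 mod 85 = 30.

25, 30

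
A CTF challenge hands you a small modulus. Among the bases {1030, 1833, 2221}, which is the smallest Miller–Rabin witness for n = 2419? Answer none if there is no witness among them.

1030

n − 1 = 2418 = 2^1 · 1209, so s = 1 and d = 1209.
Base 1030: x_0 = 1030^1209 mod 2419 = 1484. x_0 ∉ {1, 2418} and s = 1, so 1030 is a Miller–Rabin witness and 2419 is composite.
Base 1833: x_0 = 1833^1209 mod 2419 = 194. x_0 ∉ {1, 2418} and s = 1, so 1833 is a Miller–Rabin witness and 2419 is composite.
Base 2221: x_0 = 2221^1209 mod 2419 = 1571. x_0 ∉ {1, 2418} and s = 1, so 2221 is a Miller–Rabin witness and 2419 is composite.
The smallest witness among the given bases is 1030.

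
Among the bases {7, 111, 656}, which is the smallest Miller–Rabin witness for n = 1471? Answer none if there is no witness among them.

none

n − 1 = 1470 = 2^1 · 735, so s = 1 and d = 735.
Base 7: x_0 = 7^735 mod 1471 = 1470. x_0 = 1470 ≡ −1, so 7 is not a witness.
Base 111: x_0 = 111^735 mod 1471 = 1470. x_0 = 1470 ≡ −1, so 111 is not a witness.
Base 656: x_0 = 656^735 mod 1471 = 1. x_0 = 1, so 656 is not a witness.
No listed base is a witness for 1471.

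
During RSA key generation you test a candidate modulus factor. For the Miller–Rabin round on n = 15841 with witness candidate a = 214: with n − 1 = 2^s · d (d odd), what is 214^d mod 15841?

n − 1 = 15840 = 2^5 · 495, so s = 5 and d = 495.
214^495 mod 15841 = 10417.

10417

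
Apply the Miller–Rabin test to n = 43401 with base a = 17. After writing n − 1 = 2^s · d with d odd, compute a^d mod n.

n − 1 = 43400 = 2^3 · 5425, so s = 3 and d = 5425.
Repeated squaring mod 43401: 17^1 ≡ 17, 17^2 ≡ 289, 17^4 ≡ 40120, 17^8 ≡ 1513, 17^16 ≡ 32317, 17^32 ≡ 30226, 17^64 ≡ 20026, 17^128 ≡ 15436, 17^256 ≡ 42007, 17^512 ≡ 33592, 17^1024 ≡ 39865, 17^2048 ≡ 3808, 17^4096 ≡ 4930.
5425 = 4096 + 1024 + 256 + 32 + 16 + 1, so 17^5425 ≡ 4930·39865·42007·30226·32317·17 ≡ 2057 (mod 43401).

2057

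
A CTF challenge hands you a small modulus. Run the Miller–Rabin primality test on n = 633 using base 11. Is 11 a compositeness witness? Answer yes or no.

yes

n − 1 = 632 = 2^3 · 79, so s = 3 and d = 79.
x_0 = 11^79 mod 633 = 536.
x_0 is neither 1 nor 632, so continue squaring.
x_1 = 536^2 mod 633 = 547.
x_2 = 547^2 mod 633 = 433.
Reached i = s−1 = 2 without hitting −1: 11 is a Miller–Rabin witness and 633 is composite.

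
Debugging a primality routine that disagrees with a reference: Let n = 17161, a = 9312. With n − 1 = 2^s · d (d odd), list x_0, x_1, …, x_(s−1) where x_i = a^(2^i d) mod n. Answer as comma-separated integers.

n − 1 = 17160 = 2^3 · 2145, so s = 3 and d = 2145.
x_0 = 9312^2145 mod 17161 = 14280.
x_1 = 14280^2 mod 17161 = 11398.
x_2 = 11398^2 mod 17161 = 5634.

14280, 11398, 5634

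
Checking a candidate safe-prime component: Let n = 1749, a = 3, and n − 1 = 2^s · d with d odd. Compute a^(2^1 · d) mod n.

n − 1 = 1748 = 2^2 · 437, so s = 2 and d = 437.
Repeated squaring mod 1749: 3^1 ≡ 3, 3^2 ≡ 9, 3^4 ≡ 81, 3^8 ≡ 1314, 3^16 ≡ 333, 3^32 ≡ 702, 3^64 ≡ 1335, 3^128 ≡ 1743, 3^256 ≡ 36.
437 = 256 + 128 + 32 + 16 + 4 + 1, so 3^437 ≡ 36·1743·702·333·81·3 ≡ 306 (mod 1749).
x_0 = 306.
x_1 = 306^2 mod 1749 = 939.

939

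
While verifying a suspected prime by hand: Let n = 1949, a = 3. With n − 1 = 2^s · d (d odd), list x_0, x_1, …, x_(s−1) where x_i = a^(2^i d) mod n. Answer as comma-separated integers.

n − 1 = 1948 = 2^2 · 487, so s = 2 and d = 487.
x_0 = 3^487 mod 1949 = 1360.
x_1 = 1360^2 mod 1949 = 1948.

1360, 1948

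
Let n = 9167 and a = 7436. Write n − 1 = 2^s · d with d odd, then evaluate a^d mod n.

4414

n − 1 = 9166 = 2^1 · 4583, so s = 1 and d = 4583.
Repeated squaring mod 9167: 7436^1 ≡ 7436, 7436^2 ≡ 7919, 7436^4 ≡ 8281, 7436^8 ≡ 5801, 7436^16 ≡ 8711, 7436^32 ≡ 6262, 7436^64 ≡ 5385, 7436^128 ≡ 3004, 7436^256 ≡ 3688, 7436^512 ≡ 6683, 7436^1024 ≡ 865, 7436^2048 ≡ 5698, 7436^4096 ≡ 6857.
4583 = 4096 + 256 + 128 + 64 + 32 + 4 + 2 + 1, so 7436^4583 ≡ 6857·3688·3004·5385·6262·8281·7919·7436 ≡ 4414 (mod 9167).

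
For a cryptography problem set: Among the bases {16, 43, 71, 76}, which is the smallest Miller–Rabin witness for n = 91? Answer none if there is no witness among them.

n − 1 = 90 = 2^1 · 45, so s = 1 and d = 45.
Base 16: x_0 = 16^45 mod 91 = 1. x_0 = 1, so 16 is not a witness.
Base 43: x_0 = 43^45 mod 91 = 64. x_0 ∉ {1, 90} and s = 1, so 43 is a Miller–Rabin witness and 91 is composite.
Base 71: x_0 = 71^45 mod 91 = 57. x_0 ∉ {1, 90} and s = 1, so 71 is a Miller–Rabin witness and 91 is composite.
Base 76: x_0 = 76^45 mod 91 = 34. x_0 ∉ {1, 90} and s = 1, so 76 is a Miller–Rabin witness and 91 is composite.
The smallest witness among the given bases is 43.

43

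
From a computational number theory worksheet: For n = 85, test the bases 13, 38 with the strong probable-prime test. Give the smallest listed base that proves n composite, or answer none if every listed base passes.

none

n − 1 = 84 = 2^2 · 21, so s = 2 and d = 21.
Base 13: x_0 = 13^21 mod 85 = 13. x_0 is neither 1 nor 84, so continue squaring. x_1 = 13^2 mod 85 = 84. x_1 ≡ −1, so 13 is not a witness.
Base 38: x_0 = 38^21 mod 85 = 38. x_0 is neither 1 nor 84, so continue squaring. x_1 = 38^2 mod 85 = 84. x_1 ≡ −1, so 38 is not a witness.
No listed base is a witness for 85.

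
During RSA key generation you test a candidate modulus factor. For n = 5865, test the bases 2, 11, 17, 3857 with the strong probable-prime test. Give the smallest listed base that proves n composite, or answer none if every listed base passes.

n − 1 = 5864 = 2^3 · 733, so s = 3 and d = 733.
Base 2: x_0 = 2^733 mod 5865 = 542. x_0 is neither 1 nor 5864, so continue squaring. x_1 = 542^2 mod 5865 = 514. x_2 = 514^2 mod 5865 = 271. Reached i = s−1 = 2 without hitting −1: 2 is a Miller–Rabin witness and 5865 is composite.
Base 11: x_0 = 11^733 mod 5865 = 1571. x_0 is neither 1 nor 5864, so continue squaring. x_1 = 1571^2 mod 5865 = 4741. x_2 = 4741^2 mod 5865 = 2401. Reached i = s−1 = 2 without hitting −1: 11 is a Miller–Rabin witness and 5865 is composite.
Base 17: x_0 = 17^733 mod 5865 = 3332. x_0 is neither 1 nor 5864, so continue squaring. x_1 = 3332^2 mod 5865 = 5644. x_2 = 5644^2 mod 5865 = 1921. Reached i = s−1 = 2 without hitting −1: 17 is a Miller–Rabin witness and 5865 is composite.
Base 3857: x_0 = 3857^733 mod 5865 = 2042. x_0 is neither 1 nor 5864, so continue squaring. x_1 = 2042^2 mod 5865 = 5614. x_2 = 5614^2 mod 5865 = 4351. Reached i = s−1 = 2 without hitting −1: 3857 is a Miller–Rabin witness and 5865 is composite.
The smallest witness among the given bases is 2.

2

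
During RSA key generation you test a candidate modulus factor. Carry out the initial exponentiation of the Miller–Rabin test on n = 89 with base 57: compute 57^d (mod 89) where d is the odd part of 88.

n − 1 = 88 = 2^3 · 11, so s = 3 and d = 11.
Repeated squaring mod 89: 57^1 ≡ 57, 57^2 ≡ 45, 57^4 ≡ 67, 57^8 ≡ 39.
11 = 8 + 2 + 1, so 57^11 ≡ 39·45·57 ≡ 88 (mod 89).

88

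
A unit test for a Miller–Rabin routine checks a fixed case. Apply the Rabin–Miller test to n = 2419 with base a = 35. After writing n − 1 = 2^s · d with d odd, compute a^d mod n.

n − 1 = 2418 = 2^1 · 1209, so s = 1 and d = 1209.
Repeated squaring mod 2419: 35^1 ≡ 35, 35^2 ≡ 1225, 35^4 ≡ 845, 35^8 ≡ 420, 35^16 ≡ 2232, 35^32 ≡ 1103, 35^64 ≡ 2271, 35^128 ≡ 133, 35^256 ≡ 756, 35^512 ≡ 652, 35^1024 ≡ 1779.
1209 = 1024 + 128 + 32 + 16 + 8 + 1, so 35^1209 ≡ 1779·133·1103·2232·420·35 ≡ 1580 (mod 2419).

1580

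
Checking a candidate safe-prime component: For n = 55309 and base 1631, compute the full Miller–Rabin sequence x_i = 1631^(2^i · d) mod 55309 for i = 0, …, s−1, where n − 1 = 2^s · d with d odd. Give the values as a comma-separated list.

n − 1 = 55308 = 2^2 · 13827, so s = 2 and d = 13827.
x_0 = 1631^13827 mod 55309 = 6528.
x_1 = 6528^2 mod 55309 = 26854.

6528, 26854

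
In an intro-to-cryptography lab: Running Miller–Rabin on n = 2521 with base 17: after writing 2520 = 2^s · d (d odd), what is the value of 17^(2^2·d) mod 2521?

2520

n − 1 = 2520 = 2^3 · 315, so s = 3 and d = 315.
x_0 = 17^315 mod 2521 = 1316.
x_1 = 1316^2 mod 2521 = 2450.
x_2 = 2450^2 mod 2521 = 2520.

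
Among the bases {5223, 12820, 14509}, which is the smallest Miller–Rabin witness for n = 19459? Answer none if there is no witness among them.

5223

n − 1 = 19458 = 2^1 · 9729, so s = 1 and d = 9729.
Base 5223: x_0 = 5223^9729 mod 19459 = 19101. x_0 ∉ {1, 19458} and s = 1, so 5223 is a Miller–Rabin witness and 19459 is composite.
Base 12820: x_0 = 12820^9729 mod 19459 = 11933. x_0 ∉ {1, 19458} and s = 1, so 12820 is a Miller–Rabin witness and 19459 is composite.
Base 14509: x_0 = 14509^9729 mod 19459 = 2101. x_0 ∉ {1, 19458} and s = 1, so 14509 is a Miller–Rabin witness and 19459 is composite.
The smallest witness among the given bases is 5223.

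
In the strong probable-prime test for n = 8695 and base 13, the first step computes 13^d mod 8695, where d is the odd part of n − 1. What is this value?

6062

n − 1 = 8694 = 2^1 · 4347, so s = 1 and d = 4347.
Repeated squaring mod 8695: 13^1 ≡ 13, 13^2 ≡ 169, 13^4 ≡ 2476, 13^8 ≡ 601, 13^16 ≡ 4706, 13^32 ≡ 271, 13^64 ≡ 3881, 13^128 ≡ 2421, 13^256 ≡ 811, 13^512 ≡ 5596, 13^1024 ≡ 4521, 13^2048 ≡ 6191, 13^4096 ≡ 921.
4347 = 4096 + 128 + 64 + 32 + 16 + 8 + 2 + 1, so 13^4347 ≡ 921·2421·3881·271·4706·601·169·13 ≡ 6062 (mod 8695).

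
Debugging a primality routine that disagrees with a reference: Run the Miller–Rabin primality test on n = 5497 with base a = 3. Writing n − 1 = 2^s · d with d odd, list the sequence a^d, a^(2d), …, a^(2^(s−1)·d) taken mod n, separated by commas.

2934, 54, 2916

n − 1 = 5496 = 2^3 · 687, so s = 3 and d = 687.
x_0 = 3^687 mod 5497 = 2934.
x_1 = 2934^2 mod 5497 = 54.
x_2 = 54^2 mod 5497 = 2916.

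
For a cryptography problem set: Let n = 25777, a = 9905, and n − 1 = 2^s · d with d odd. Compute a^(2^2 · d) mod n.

n − 1 = 25776 = 2^4 · 1611, so s = 4 and d = 1611.
x_0 = 9905^1611 mod 25777 = 3636.
x_1 = 3636^2 mod 25777 = 22672.
x_2 = 22672^2 mod 25777 = 427.

427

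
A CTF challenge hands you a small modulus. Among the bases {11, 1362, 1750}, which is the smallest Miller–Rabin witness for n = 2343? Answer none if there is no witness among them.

n − 1 = 2342 = 2^1 · 1171, so s = 1 and d = 1171.
Base 11: x_0 = 11^1171 mod 2343 = 2057. x_0 ∉ {1, 2342} and s = 1, so 11 is a Miller–Rabin witness and 2343 is composite.
Base 1362: x_0 = 1362^1171 mod 2343 = 603. x_0 ∉ {1, 2342} and s = 1, so 1362 is a Miller–Rabin witness and 2343 is composite.
Base 1750: x_0 = 1750^1171 mod 2343 = 1750. x_0 ∉ {1, 2342} and s = 1, so 1750 is a Miller–Rabin witness and 2343 is composite.
The smallest witness among the given bases is 11.

11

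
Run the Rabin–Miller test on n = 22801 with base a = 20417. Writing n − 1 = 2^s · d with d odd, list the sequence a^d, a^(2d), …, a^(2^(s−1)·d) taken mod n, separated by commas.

n − 1 = 22800 = 2^4 · 1425, so s = 4 and d = 1425.
x_0 = 20417^1425 mod 22801 = 9061.
x_1 = 9061^2 mod 22801 = 18121.
x_2 = 18121^2 mod 22801 = 13440.
x_3 = 13440^2 mod 22801 = 4078.

9061, 18121, 13440, 4078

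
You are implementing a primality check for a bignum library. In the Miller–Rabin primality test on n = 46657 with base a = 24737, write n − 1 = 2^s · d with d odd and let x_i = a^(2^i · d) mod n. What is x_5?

n − 1 = 46656 = 2^6 · 729, so s = 6 and d = 729.
x_0 = 24737^729 mod 46657 = 28933.
x_1 = 28933^2 mod 46657 = 45252.
x_2 = 45252^2 mod 46657 = 14431.
x_3 = 14431^2 mod 46657 = 23570.
x_4 = 23570^2 mod 46657 = 1.
x_5 = 1^2 mod 46657 = 1.

1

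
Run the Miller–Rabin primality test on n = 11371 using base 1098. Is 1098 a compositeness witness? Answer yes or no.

yes

n − 1 = 11370 = 2^1 · 5685, so s = 1 and d = 5685.
Repeated squaring mod 11371: 1098^1 ≡ 1098, 1098^2 ≡ 278, 1098^4 ≡ 9058, 1098^8 ≡ 5599, 1098^16 ≡ 10325, 1098^32 ≡ 2500, 1098^64 ≡ 7321, 1098^128 ≡ 5518, 1098^256 ≡ 8157, 1098^512 ≡ 4928, 1098^1024 ≡ 8099, 1098^2048 ≡ 5873, 1098^4096 ≡ 3886.
5685 = 4096 + 1024 + 512 + 32 + 16 + 4 + 1, so 1098^5685 ≡ 3886·8099·4928·2500·10325·9058·1098 ≡ 8777 (mod 11371).
x_0 = 1098^5685 mod 11371 = 8777.
x_0 ∉ {1, 11370} and s = 1, so 1098 is a Miller–Rabin witness and 11371 is composite.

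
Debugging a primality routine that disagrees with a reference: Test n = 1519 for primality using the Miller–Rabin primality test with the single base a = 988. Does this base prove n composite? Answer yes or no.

n − 1 = 1518 = 2^1 · 759, so s = 1 and d = 759.
Repeated squaring mod 1519: 988^1 ≡ 988, 988^2 ≡ 946, 988^4 ≡ 225, 988^8 ≡ 498, 988^16 ≡ 407, 988^32 ≡ 78, 988^64 ≡ 8, 988^128 ≡ 64, 988^256 ≡ 1058, 988^512 ≡ 1380.
759 = 512 + 128 + 64 + 32 + 16 + 4 + 2 + 1, so 988^759 ≡ 1380·64·8·78·407·225·946·988 ≡ 953 (mod 1519).
x_0 = 988^759 mod 1519 = 953.
x_0 ∉ {1, 1518} and s = 1, so 988 is a Miller–Rabin witness and 1519 is composite.

yes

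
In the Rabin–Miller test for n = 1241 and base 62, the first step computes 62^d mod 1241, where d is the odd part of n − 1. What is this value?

1134

n − 1 = 1240 = 2^3 · 155, so s = 3 and d = 155.
62^155 mod 1241 = 1134.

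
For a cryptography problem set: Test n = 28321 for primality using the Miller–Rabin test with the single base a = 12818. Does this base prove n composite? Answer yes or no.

yes

n − 1 = 28320 = 2^5 · 885, so s = 5 and d = 885.
x_0 = 12818^885 mod 28321 = 14257.
x_0 is neither 1 nor 28320, so continue squaring.
x_1 = 14257^2 mod 28321 = 2232.
x_2 = 2232^2 mod 28321 = 25649.
x_3 = 25649^2 mod 28321 = 2692.
x_4 = 2692^2 mod 28321 = 25009.
Reached i = s−1 = 4 without hitting −1: 12818 is a Miller–Rabin witness and 28321 is composite.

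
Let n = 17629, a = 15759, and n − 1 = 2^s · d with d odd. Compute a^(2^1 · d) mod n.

n − 1 = 17628 = 2^2 · 4407, so s = 2 and d = 4407.
x_0 = 15759^4407 mod 17629 = 10115.
x_1 = 10115^2 mod 17629 = 12138.

12138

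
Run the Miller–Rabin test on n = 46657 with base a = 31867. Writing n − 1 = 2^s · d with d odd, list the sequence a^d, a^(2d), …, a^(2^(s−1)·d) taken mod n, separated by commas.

n − 1 = 46656 = 2^6 · 729, so s = 6 and d = 729.
x_0 = 31867^729 mod 46657 = 46214.
x_1 = 46214^2 mod 46657 = 9621.
x_2 = 9621^2 mod 46657 = 42810.
x_3 = 42810^2 mod 46657 = 9140.
x_4 = 9140^2 mod 46657 = 23570.
x_5 = 23570^2 mod 46657 = 1.

46214, 9621, 42810, 9140, 23570, 1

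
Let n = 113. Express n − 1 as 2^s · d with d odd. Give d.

Halving: 112 → 56 → 28 → 14 → 7; 7 is odd.
So 112 = 2^4 · 7.

7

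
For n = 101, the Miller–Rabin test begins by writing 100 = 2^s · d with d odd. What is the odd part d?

Halving: 100 → 50 → 25; 25 is odd.
So 100 = 2^2 · 25.

25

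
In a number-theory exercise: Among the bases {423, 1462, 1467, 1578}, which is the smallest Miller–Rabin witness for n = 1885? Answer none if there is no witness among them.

none

n − 1 = 1884 = 2^2 · 471, so s = 2 and d = 471.
Base 423: x_0 = 423^471 mod 1885 = 447. x_0 is neither 1 nor 1884, so continue squaring. x_1 = 447^2 mod 1885 = 1884. x_1 ≡ −1, so 423 is not a witness.
Base 1462: x_0 = 1462^471 mod 1885 = 1438. x_0 is neither 1 nor 1884, so continue squaring. x_1 = 1438^2 mod 1885 = 1884. x_1 ≡ −1, so 1462 is not a witness.
Base 1467: x_0 = 1467^471 mod 1885 = 1578. x_0 is neither 1 nor 1884, so continue squaring. x_1 = 1578^2 mod 1885 = 1884. x_1 ≡ −1, so 1467 is not a witness.
Base 1578: x_0 = 1578^471 mod 1885 = 307. x_0 is neither 1 nor 1884, so continue squaring. x_1 = 307^2 mod 1885 = 1884. x_1 ≡ −1, so 1578 is not a witness.
No listed base is a witness for 1885.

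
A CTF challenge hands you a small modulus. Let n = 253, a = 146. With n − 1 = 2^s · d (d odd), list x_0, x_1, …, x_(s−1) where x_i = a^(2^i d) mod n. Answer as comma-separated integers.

27, 223

n − 1 = 252 = 2^2 · 63, so s = 2 and d = 63.
x_0 = 146^63 mod 253 = 27.
x_1 = 27^2 mod 253 = 223.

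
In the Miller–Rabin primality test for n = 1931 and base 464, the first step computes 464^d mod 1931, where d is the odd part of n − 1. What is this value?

1930

n − 1 = 1930 = 2^1 · 965, so s = 1 and d = 965.
By repeated squaring, 464^965 ≡ 1930 (mod 1931).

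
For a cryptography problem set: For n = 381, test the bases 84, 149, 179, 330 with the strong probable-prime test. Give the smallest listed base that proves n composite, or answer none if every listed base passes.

n − 1 = 380 = 2^2 · 95, so s = 2 and d = 95.
Base 84: x_0 = 84^95 mod 381 = 81. x_0 is neither 1 nor 380, so continue squaring. x_1 = 81^2 mod 381 = 84. Reached i = s−1 = 1 without hitting −1: 84 is a Miller–Rabin witness and 381 is composite.
Base 149: x_0 = 149^95 mod 381 = 353. x_0 is neither 1 nor 380, so continue squaring. x_1 = 353^2 mod 381 = 22. Reached i = s−1 = 1 without hitting −1: 149 is a Miller–Rabin witness and 381 is composite.
Base 179: x_0 = 179^95 mod 381 = 68. x_0 is neither 1 nor 380, so continue squaring. x_1 = 68^2 mod 381 = 52. Reached i = s−1 = 1 without hitting −1: 179 is a Miller–Rabin witness and 381 is composite.
Base 330: x_0 = 330^95 mod 381 = 87. x_0 is neither 1 nor 380, so continue squaring. x_1 = 87^2 mod 381 = 330. Reached i = s−1 = 1 without hitting −1: 330 is a Miller–Rabin witness and 381 is composite.
The smallest witness among the given bases is 84.

84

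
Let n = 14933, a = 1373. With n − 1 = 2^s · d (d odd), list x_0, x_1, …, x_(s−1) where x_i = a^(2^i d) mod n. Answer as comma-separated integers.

1973, 10149

n − 1 = 14932 = 2^2 · 3733, so s = 2 and d = 3733.
x_0 = 1373^3733 mod 14933 = 1973.
x_1 = 1973^2 mod 14933 = 10149.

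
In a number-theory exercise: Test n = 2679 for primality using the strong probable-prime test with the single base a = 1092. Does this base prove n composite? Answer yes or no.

yes

n − 1 = 2678 = 2^1 · 1339, so s = 1 and d = 1339.
Repeated squaring mod 2679: 1092^1 ≡ 1092, 1092^2 ≡ 309, 1092^4 ≡ 1716, 1092^8 ≡ 435, 1092^16 ≡ 1695, 1092^32 ≡ 1137, 1092^64 ≡ 1491, 1092^128 ≡ 2190, 1092^256 ≡ 690, 1092^512 ≡ 1917, 1092^1024 ≡ 1980.
1339 = 1024 + 256 + 32 + 16 + 8 + 2 + 1, so 1092^1339 ≡ 1980·690·1137·1695·435·309·1092 ≡ 2379 (mod 2679).
x_0 = 1092^1339 mod 2679 = 2379.
x_0 ∉ {1, 2678} and s = 1, so 1092 is a Miller–Rabin witness and 2679 is composite.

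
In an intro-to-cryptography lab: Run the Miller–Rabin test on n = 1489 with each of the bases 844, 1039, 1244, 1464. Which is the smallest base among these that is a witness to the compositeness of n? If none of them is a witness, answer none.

n − 1 = 1488 = 2^4 · 93, so s = 4 and d = 93.
Base 844: x_0 = 844^93 mod 1489 = 1346. x_0 is neither 1 nor 1488, so continue squaring. x_1 = 1346^2 mod 1489 = 1092. x_2 = 1092^2 mod 1489 = 1264. x_3 = 1264^2 mod 1489 = 1488. x_3 ≡ −1, so 844 is not a witness.
Base 1039: x_0 = 1039^93 mod 1489 = 1474. x_0 is neither 1 nor 1488, so continue squaring. x_1 = 1474^2 mod 1489 = 225. x_2 = 225^2 mod 1489 = 1488. x_2 ≡ −1, so 1039 is not a witness.
Base 1244: x_0 = 1244^93 mod 1489 = 1474. x_0 is neither 1 nor 1488, so continue squaring. x_1 = 1474^2 mod 1489 = 225. x_2 = 225^2 mod 1489 = 1488. x_2 ≡ −1, so 1244 is not a witness.
Base 1464: x_0 = 1464^93 mod 1489 = 1. x_0 = 1, so 1464 is not a witness.
No listed base is a witness for 1489.

none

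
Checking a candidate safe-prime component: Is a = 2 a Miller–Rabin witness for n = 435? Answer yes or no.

n − 1 = 434 = 2^1 · 217, so s = 1 and d = 217.
x_0 = 2^217 mod 435 = 17.
x_0 ∉ {1, 434} and s = 1, so 2 is a Miller–Rabin witness and 435 is composite.

yes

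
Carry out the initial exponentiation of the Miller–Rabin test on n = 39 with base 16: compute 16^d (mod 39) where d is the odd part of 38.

16

n − 1 = 38 = 2^1 · 19, so s = 1 and d = 19.
Repeated squaring mod 39: 16^1 ≡ 16, 16^2 ≡ 22, 16^4 ≡ 16, 16^8 ≡ 22, 16^16 ≡ 16.
19 = 16 + 2 + 1, so 16^19 ≡ 16·22·16 ≡ 16 (mod 39).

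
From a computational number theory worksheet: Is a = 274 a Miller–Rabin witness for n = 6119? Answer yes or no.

no

n − 1 = 6118 = 2^1 · 3059, so s = 1 and d = 3059.
Repeated squaring mod 6119: 274^1 ≡ 274, 274^2 ≡ 1648, 274^4 ≡ 5187, 274^8 ≡ 5845, 274^16 ≡ 1648, 274^32 ≡ 5187, 274^64 ≡ 5845, 274^128 ≡ 1648, 274^256 ≡ 5187, 274^512 ≡ 5845, 274^1024 ≡ 1648, 274^2048 ≡ 5187.
3059 = 2048 + 512 + 256 + 128 + 64 + 32 + 16 + 2 + 1, so 274^3059 ≡ 5187·5845·5187·1648·5845·5187·1648·1648·274 ≡ 6118 (mod 6119).
x_0 = 274^3059 mod 6119 = 6118.
x_0 = 6118 ≡ −1, so 274 is not a witness.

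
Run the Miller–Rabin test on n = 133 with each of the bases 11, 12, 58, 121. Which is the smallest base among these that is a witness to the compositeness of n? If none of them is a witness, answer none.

n − 1 = 132 = 2^2 · 33, so s = 2 and d = 33.
Base 11: x_0 = 11^33 mod 133 = 1. x_0 = 1, so 11 is not a witness.
Base 12: x_0 = 12^33 mod 133 = 132. x_0 = 132 ≡ −1, so 12 is not a witness.
Base 58: x_0 = 58^33 mod 133 = 1. x_0 = 1, so 58 is not a witness.
Base 121: x_0 = 121^33 mod 133 = 1. x_0 = 1, so 121 is not a witness.
No listed base is a witness for 133.

none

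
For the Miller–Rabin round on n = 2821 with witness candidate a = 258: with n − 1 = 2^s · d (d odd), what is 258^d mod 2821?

n − 1 = 2820 = 2^2 · 705, so s = 2 and d = 705.
Repeated squaring mod 2821: 258^1 ≡ 258, 258^2 ≡ 1681, 258^4 ≡ 1940, 258^8 ≡ 386, 258^16 ≡ 2304, 258^32 ≡ 2115, 258^64 ≡ 1940, 258^128 ≡ 386, 258^256 ≡ 2304, 258^512 ≡ 2115.
705 = 512 + 128 + 64 + 1, so 258^705 ≡ 2115·386·1940·258 ≡ 125 (mod 2821).

125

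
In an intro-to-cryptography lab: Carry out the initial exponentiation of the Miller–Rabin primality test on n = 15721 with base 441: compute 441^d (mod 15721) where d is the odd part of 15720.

15230

n − 1 = 15720 = 2^3 · 1965, so s = 3 and d = 1965.
441^1965 mod 15721 = 15230.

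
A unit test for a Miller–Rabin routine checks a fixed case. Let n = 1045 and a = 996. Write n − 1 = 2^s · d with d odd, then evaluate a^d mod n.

n − 1 = 1044 = 2^2 · 261, so s = 2 and d = 261.
By repeated squaring, 996^261 ≡ 721 (mod 1045).

721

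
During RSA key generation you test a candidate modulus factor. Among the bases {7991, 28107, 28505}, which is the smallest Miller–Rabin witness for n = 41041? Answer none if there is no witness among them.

28107

n − 1 = 41040 = 2^4 · 2565, so s = 4 and d = 2565.
Base 7991: x_0 = 7991^2565 mod 41041 = 1. x_0 = 1, so 7991 is not a witness.
Base 28107: x_0 = 28107^2565 mod 41041 = 4278. x_0 is neither 1 nor 41040, so continue squaring. x_1 = 4278^2 mod 41041 = 38039. x_2 = 38039^2 mod 41041 = 24025. x_3 = 24025^2 mod 41041 = 1. x_3 = 1 but x_2 ≠ ±1, a nontrivial square root of 1 — 28107 is a witness and 41041 is composite.
Base 28505: x_0 = 28505^2565 mod 41041 = 1. x_0 = 1, so 28505 is not a witness.
The smallest witness among the given bases is 28107.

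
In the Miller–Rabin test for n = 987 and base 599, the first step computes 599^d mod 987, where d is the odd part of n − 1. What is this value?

n − 1 = 986 = 2^1 · 493, so s = 1 and d = 493.
Repeated squaring mod 987: 599^1 ≡ 599, 599^2 ≡ 520, 599^4 ≡ 949, 599^8 ≡ 457, 599^16 ≡ 592, 599^32 ≡ 79, 599^64 ≡ 319, 599^128 ≡ 100, 599^256 ≡ 130.
493 = 256 + 128 + 64 + 32 + 8 + 4 + 1, so 599^493 ≡ 130·100·319·79·457·949·599 ≡ 368 (mod 987).

368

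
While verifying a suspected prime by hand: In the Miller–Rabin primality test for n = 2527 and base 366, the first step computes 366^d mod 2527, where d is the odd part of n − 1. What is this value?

n − 1 = 2526 = 2^1 · 1263, so s = 1 and d = 1263.
By repeated squaring, 366^1263 ≡ 239 (mod 2527).

239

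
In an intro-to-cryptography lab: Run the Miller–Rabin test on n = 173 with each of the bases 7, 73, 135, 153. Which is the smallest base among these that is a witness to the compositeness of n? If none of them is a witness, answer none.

n − 1 = 172 = 2^2 · 43, so s = 2 and d = 43.
Base 7: x_0 = 7^43 mod 173 = 93. x_0 is neither 1 nor 172, so continue squaring. x_1 = 93^2 mod 173 = 172. x_1 ≡ −1, so 7 is not a witness.
Base 73: x_0 = 73^43 mod 173 = 172. x_0 = 172 ≡ −1, so 73 is not a witness.
Base 135: x_0 = 135^43 mod 173 = 1. x_0 = 1, so 135 is not a witness.
Base 153: x_0 = 153^43 mod 173 = 93. x_0 is neither 1 nor 172, so continue squaring. x_1 = 93^2 mod 173 = 172. x_1 ≡ −1, so 153 is not a witness.
No listed base is a witness for 173.

none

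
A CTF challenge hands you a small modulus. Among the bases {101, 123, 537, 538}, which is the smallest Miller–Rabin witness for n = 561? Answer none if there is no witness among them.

n − 1 = 560 = 2^4 · 35, so s = 4 and d = 35.
Base 101: x_0 = 101^35 mod 561 = 560. x_0 = 560 ≡ −1, so 101 is not a witness.
Base 123: x_0 = 123^35 mod 561 = 285. x_0 is neither 1 nor 560, so continue squaring. x_1 = 285^2 mod 561 = 441. x_2 = 441^2 mod 561 = 375. x_3 = 375^2 mod 561 = 375. Reached i = s−1 = 3 without hitting −1: 123 is a Miller–Rabin witness and 561 is composite.
Base 537: x_0 = 537^35 mod 561 = 507. x_0 is neither 1 nor 560, so continue squaring. x_1 = 507^2 mod 561 = 111. x_2 = 111^2 mod 561 = 540. x_3 = 540^2 mod 561 = 441. Reached i = s−1 = 3 without hitting −1: 537 is a Miller–Rabin witness and 561 is composite.
Base 538: x_0 = 538^35 mod 561 = 175. x_0 is neither 1 nor 560, so continue squaring. x_1 = 175^2 mod 561 = 331. x_2 = 331^2 mod 561 = 166. x_3 = 166^2 mod 561 = 67. Reached i = s−1 = 3 without hitting −1: 538 is a Miller–Rabin witness and 561 is composite.
The smallest witness among the given bases is 123.

123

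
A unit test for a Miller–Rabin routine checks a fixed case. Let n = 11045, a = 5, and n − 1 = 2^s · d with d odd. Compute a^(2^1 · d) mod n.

2610

n − 1 = 11044 = 2^2 · 2761, so s = 2 and d = 2761.
x_0 = 5^2761 mod 11045 = 7995.
x_1 = 7995^2 mod 11045 = 2610.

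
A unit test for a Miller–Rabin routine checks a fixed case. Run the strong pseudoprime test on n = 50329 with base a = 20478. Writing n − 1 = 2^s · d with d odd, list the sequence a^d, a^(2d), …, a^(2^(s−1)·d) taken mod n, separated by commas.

12782, 11590, 50328

n − 1 = 50328 = 2^3 · 6291, so s = 3 and d = 6291.
x_0 = 20478^6291 mod 50329 = 12782.
x_1 = 12782^2 mod 50329 = 11590.
x_2 = 11590^2 mod 50329 = 50328.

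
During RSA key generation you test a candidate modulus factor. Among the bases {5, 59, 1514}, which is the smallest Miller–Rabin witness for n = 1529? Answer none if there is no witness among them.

5

n − 1 = 1528 = 2^3 · 191, so s = 3 and d = 191.
Base 5: x_0 = 5^191 mod 1529 = 16. x_0 is neither 1 nor 1528, so continue squaring. x_1 = 16^2 mod 1529 = 256. x_2 = 256^2 mod 1529 = 1318. Reached i = s−1 = 2 without hitting −1: 5 is a Miller–Rabin witness and 1529 is composite.
Base 59: x_0 = 59^191 mod 1529 = 1346. x_0 is neither 1 nor 1528, so continue squaring. x_1 = 1346^2 mod 1529 = 1380. x_2 = 1380^2 mod 1529 = 795. Reached i = s−1 = 2 without hitting −1: 59 is a Miller–Rabin witness and 1529 is composite.
Base 1514: x_0 = 1514^191 mod 1529 = 678. x_0 is neither 1 nor 1528, so continue squaring. x_1 = 678^2 mod 1529 = 984. x_2 = 984^2 mod 1529 = 399. Reached i = s−1 = 2 without hitting −1: 1514 is a Miller–Rabin witness and 1529 is composite.
The smallest witness among the given bases is 5.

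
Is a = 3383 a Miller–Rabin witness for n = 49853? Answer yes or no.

n − 1 = 49852 = 2^2 · 12463, so s = 2 and d = 12463.
x_0 = 3383^12463 mod 49853 = 1.
x_0 = 1, so 3383 is not a witness.

no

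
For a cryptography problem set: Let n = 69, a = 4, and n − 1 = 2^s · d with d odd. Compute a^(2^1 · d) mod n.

4

n − 1 = 68 = 2^2 · 17, so s = 2 and d = 17.
x_0 = 4^17 mod 69 = 25.
x_1 = 25^2 mod 69 = 4.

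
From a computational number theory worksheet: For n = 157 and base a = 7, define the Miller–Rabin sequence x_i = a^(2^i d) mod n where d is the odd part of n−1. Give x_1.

156

n − 1 = 156 = 2^2 · 39, so s = 2 and d = 39.
Repeated squaring mod 157: 7^1 ≡ 7, 7^2 ≡ 49, 7^4 ≡ 46, 7^8 ≡ 75, 7^16 ≡ 130, 7^32 ≡ 101.
39 = 32 + 4 + 2 + 1, so 7^39 ≡ 101·46·49·7 ≡ 28 (mod 157).
x_0 = 28.
x_1 = 28^2 mod 157 = 156.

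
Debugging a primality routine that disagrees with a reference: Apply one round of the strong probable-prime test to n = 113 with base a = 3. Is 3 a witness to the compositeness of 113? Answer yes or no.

no

n − 1 = 112 = 2^4 · 7, so s = 4 and d = 7.
x_0 = 3^7 mod 113 = 40.
x_0 is neither 1 nor 112, so continue squaring.
x_1 = 40^2 mod 113 = 18.
x_2 = 18^2 mod 113 = 98.
x_3 = 98^2 mod 113 = 112.
x_3 ≡ −1, so 3 is not a witness.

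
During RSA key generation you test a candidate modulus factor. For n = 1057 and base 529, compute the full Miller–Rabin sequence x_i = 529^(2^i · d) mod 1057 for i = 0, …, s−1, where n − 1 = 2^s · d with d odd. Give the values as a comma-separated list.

925, 512, 8, 64, 925

n − 1 = 1056 = 2^5 · 33, so s = 5 and d = 33.
x_0 = 529^33 mod 1057 = 925.
x_1 = 925^2 mod 1057 = 512.
x_2 = 512^2 mod 1057 = 8.
x_3 = 8^2 mod 1057 = 64.
x_4 = 64^2 mod 1057 = 925.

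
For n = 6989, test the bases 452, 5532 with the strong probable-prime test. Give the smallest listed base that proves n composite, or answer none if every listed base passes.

452

n − 1 = 6988 = 2^2 · 1747, so s = 2 and d = 1747.
Base 452: x_0 = 452^1747 mod 6989 = 6740. x_0 is neither 1 nor 6988, so continue squaring. x_1 = 6740^2 mod 6989 = 6089. Reached i = s−1 = 1 without hitting −1: 452 is a Miller–Rabin witness and 6989 is composite.
Base 5532: x_0 = 5532^1747 mod 6989 = 1775. x_0 is neither 1 nor 6988, so continue squaring. x_1 = 1775^2 mod 6989 = 5575. Reached i = s−1 = 1 without hitting −1: 5532 is a Miller–Rabin witness and 6989 is composite.
The smallest witness among the given bases is 452.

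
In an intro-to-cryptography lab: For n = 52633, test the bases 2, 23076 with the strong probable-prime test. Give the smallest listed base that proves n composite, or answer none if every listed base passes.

none

n − 1 = 52632 = 2^3 · 6579, so s = 3 and d = 6579.
Base 2: x_0 = 2^6579 mod 52633 = 1. x_0 = 1, so 2 is not a witness.
Base 23076: x_0 = 23076^6579 mod 52633 = 1. x_0 = 1, so 23076 is not a witness.
No listed base is a witness for 52633.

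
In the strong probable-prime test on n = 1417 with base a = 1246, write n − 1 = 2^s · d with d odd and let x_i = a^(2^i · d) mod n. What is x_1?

1052

n − 1 = 1416 = 2^3 · 177, so s = 3 and d = 177.
By repeated squaring, 1246^177 ≡ 671 (mod 1417).
x_0 = 671.
x_1 = 671^2 mod 1417 = 1052.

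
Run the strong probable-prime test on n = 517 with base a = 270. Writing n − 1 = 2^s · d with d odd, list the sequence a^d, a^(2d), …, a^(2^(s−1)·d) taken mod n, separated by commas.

398, 202

n − 1 = 516 = 2^2 · 129, so s = 2 and d = 129.
x_0 = 270^129 mod 517 = 398.
x_1 = 398^2 mod 517 = 202.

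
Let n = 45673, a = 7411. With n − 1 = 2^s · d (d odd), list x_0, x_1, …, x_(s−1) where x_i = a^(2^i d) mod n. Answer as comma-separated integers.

n − 1 = 45672 = 2^3 · 5709, so s = 3 and d = 5709.
x_0 = 7411^5709 mod 45673 = 23545.
x_1 = 23545^2 mod 45673 = 33824.
x_2 = 33824^2 mod 45673 = 45672.

23545, 33824, 45672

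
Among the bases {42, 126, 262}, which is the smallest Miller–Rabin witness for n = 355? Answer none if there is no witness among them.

42

n − 1 = 354 = 2^1 · 177, so s = 1 and d = 177.
Base 42: x_0 = 42^177 mod 355 = 82. x_0 ∉ {1, 354} and s = 1, so 42 is a Miller–Rabin witness and 355 is composite.
Base 126: x_0 = 126^177 mod 355 = 241. x_0 ∉ {1, 354} and s = 1, so 126 is a Miller–Rabin witness and 355 is composite.
Base 262: x_0 = 262^177 mod 355 = 342. x_0 ∉ {1, 354} and s = 1, so 262 is a Miller–Rabin witness and 355 is composite.
The smallest witness among the given bases is 42.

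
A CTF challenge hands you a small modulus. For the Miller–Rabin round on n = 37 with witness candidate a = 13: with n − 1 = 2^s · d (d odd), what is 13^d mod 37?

n − 1 = 36 = 2^2 · 9, so s = 2 and d = 9.
13^9 mod 37 = 6.

6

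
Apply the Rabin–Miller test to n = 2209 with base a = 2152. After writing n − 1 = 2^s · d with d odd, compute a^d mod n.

706

n − 1 = 2208 = 2^5 · 69, so s = 5 and d = 69.
2152^69 mod 2209 = 706.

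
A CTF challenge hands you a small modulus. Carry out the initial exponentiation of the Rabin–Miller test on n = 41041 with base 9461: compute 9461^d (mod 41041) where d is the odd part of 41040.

27182

n − 1 = 41040 = 2^4 · 2565, so s = 4 and d = 2565.
9461^2565 mod 41041 = 27182.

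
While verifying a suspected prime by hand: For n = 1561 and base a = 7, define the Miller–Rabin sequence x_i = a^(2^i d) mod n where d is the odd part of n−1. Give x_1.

n − 1 = 1560 = 2^3 · 195, so s = 3 and d = 195.
x_0 = 7^195 mod 1561 = 1372.
x_1 = 1372^2 mod 1561 = 1379.

1379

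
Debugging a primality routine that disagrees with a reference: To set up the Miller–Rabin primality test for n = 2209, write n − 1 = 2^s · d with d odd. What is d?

69

Halving: 2208 → 1104 → 552 → 276 → 138 → 69; 69 is odd.
So 2208 = 2^5 · 69.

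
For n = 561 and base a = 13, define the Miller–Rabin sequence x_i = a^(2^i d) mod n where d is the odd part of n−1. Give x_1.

n − 1 = 560 = 2^4 · 35, so s = 4 and d = 35.
Repeated squaring mod 561: 13^1 ≡ 13, 13^2 ≡ 169, 13^4 ≡ 511, 13^8 ≡ 256, 13^16 ≡ 460, 13^32 ≡ 103.
35 = 32 + 2 + 1, so 13^35 ≡ 103·169·13 ≡ 208 (mod 561).
x_0 = 208.
x_1 = 208^2 mod 561 = 67.

67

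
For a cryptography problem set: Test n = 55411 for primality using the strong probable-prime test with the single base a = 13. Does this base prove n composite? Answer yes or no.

n − 1 = 55410 = 2^1 · 27705, so s = 1 and d = 27705.
By repeated squaring, 13^27705 ≡ 55410 (mod 55411).
x_0 = 13^27705 mod 55411 = 55410.
x_0 = 55410 ≡ −1, so 13 is not a witness.

no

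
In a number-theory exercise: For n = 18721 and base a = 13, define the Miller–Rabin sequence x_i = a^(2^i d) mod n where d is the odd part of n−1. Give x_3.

5992

n − 1 = 18720 = 2^5 · 585, so s = 5 and d = 585.
By repeated squaring, 13^585 ≡ 7644 (mod 18721).
x_0 = 7644.
x_1 = 7644^2 mod 18721 = 2495.
x_2 = 2495^2 mod 18721 = 9653.
x_3 = 9653^2 mod 18721 = 5992.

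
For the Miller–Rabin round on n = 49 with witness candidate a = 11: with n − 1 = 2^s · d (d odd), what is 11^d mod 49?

n − 1 = 48 = 2^4 · 3, so s = 4 and d = 3.
11^3 mod 49 = 8.

8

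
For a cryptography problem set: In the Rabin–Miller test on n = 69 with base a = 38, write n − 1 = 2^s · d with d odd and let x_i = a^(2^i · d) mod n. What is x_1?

n − 1 = 68 = 2^2 · 17, so s = 2 and d = 17.
x_0 = 38^17 mod 69 = 56.
x_1 = 56^2 mod 69 = 31.

31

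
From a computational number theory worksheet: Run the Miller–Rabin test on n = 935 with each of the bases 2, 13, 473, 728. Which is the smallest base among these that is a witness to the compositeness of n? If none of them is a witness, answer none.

2

n − 1 = 934 = 2^1 · 467, so s = 1 and d = 467.
Base 2: x_0 = 2^467 mod 935 = 348. x_0 ∉ {1, 934} and s = 1, so 2 is a Miller–Rabin witness and 935 is composite.
Base 13: x_0 = 13^467 mod 935 = 667. x_0 ∉ {1, 934} and s = 1, so 13 is a Miller–Rabin witness and 935 is composite.
Base 473: x_0 = 473^467 mod 935 = 517. x_0 ∉ {1, 934} and s = 1, so 473 is a Miller–Rabin witness and 935 is composite.
Base 728: x_0 = 728^467 mod 935 = 7. x_0 ∉ {1, 934} and s = 1, so 728 is a Miller–Rabin witness and 935 is composite.
The smallest witness among the given bases is 2.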